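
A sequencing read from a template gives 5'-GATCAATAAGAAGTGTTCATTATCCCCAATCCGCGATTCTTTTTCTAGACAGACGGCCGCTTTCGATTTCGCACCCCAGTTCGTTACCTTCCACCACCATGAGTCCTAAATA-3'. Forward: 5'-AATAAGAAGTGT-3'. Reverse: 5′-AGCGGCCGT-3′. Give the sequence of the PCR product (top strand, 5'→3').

Forward primer AATAAGAAGTGT is found on the top strand at positions 5–16.
Taking the reverse complement of AGCGGCCGT gives ACGGCCGCT, found at positions 53–61 on the template; the primer anneals here to the top strand with its 3' end pointing upstream.
The product is the template from position 5 through 61 (57 bp).

5'-AATAAGAAGTGTTCATTATCCCCAATCCGCGATTCTTTTTCTAGACAGACGGCCGCT-3'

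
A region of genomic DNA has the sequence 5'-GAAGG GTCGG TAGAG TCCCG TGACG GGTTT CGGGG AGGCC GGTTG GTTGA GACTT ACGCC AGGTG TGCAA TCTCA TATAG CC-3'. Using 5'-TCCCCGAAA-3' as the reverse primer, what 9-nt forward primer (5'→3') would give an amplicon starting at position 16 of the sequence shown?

5'-TCCCGTGAC-3'

The reverse primer's reverse complement TTTCGGGGA matches the template at positions 28–36; the product starts at position 16.
The forward primer is identical to the top strand over positions 16–24: TCCCGTGAC.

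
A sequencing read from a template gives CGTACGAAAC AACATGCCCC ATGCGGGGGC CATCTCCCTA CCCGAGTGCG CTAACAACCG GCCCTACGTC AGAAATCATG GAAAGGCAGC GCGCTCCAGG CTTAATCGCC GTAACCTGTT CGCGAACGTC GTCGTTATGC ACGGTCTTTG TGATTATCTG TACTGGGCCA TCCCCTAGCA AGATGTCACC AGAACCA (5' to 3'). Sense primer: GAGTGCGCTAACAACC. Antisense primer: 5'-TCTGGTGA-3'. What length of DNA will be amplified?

The forward primer matches the template at positions 44–59.
Reverse complement of the reverse primer: TCACCAGA. This occurs on the top strand at positions 186–193.
Product length = (reverse-primer end) − (forward-primer start) + 1 = 193 − 44 + 1 = 150 bp.

150 bp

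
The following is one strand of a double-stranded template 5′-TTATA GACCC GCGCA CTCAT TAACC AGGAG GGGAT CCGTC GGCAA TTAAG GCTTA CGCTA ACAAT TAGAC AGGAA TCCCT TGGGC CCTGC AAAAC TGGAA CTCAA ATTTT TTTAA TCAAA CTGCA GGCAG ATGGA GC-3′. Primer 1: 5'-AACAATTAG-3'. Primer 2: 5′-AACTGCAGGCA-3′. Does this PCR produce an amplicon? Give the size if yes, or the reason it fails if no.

No product — both primers anneal to the same strand and extend in the same direction.

Primer 1 (AACAATTAG) matches the top strand at positions 60–68 (3' end points downstream).
Primer 2 (AACTGCAGGCA) also matches the top strand directly, at positions 119–129 — its reverse complement TGCCTGCAGTT is not present.
Both primers anneal to the bottom strand with 3' ends pointing the same way, so neither can prime synthesis back toward the other.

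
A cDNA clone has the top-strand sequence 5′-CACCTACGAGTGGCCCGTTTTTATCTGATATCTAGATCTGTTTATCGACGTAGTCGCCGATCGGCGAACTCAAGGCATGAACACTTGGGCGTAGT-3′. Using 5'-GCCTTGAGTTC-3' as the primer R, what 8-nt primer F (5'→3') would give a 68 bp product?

5'-AGTGGCCC-3'

The reverse primer's reverse complement GAACTCAAGGC matches the template at positions 66–76, so the product ends at position 76.
A 68 bp product then starts at position 76 − 68 + 1 = 9.
The forward primer is identical to the top strand there: AGTGGCCC.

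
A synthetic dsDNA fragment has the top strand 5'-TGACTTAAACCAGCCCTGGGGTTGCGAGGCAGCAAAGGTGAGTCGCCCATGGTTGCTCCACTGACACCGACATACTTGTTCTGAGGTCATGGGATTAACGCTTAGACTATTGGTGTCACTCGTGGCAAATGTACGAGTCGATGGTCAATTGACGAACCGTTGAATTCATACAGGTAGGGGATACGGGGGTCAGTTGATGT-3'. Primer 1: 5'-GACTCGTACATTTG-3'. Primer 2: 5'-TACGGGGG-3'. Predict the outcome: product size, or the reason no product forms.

No product — the primers' 3' ends point away from each other.

Primer 1 (GACTCGTACATTTG) has reverse complement CAAATGTACGAGTC, which matches the top strand at positions 126–139; primer 1 anneals to the top strand there with its 3' end pointing upstream toward position 126.
Primer 2 (TACGGGGG) matches the top strand directly at positions 182–189; it anneals to the bottom strand with its 3' end pointing downstream toward position 189.
The 3' ends diverge (primer 1 extends toward position 1, primer 2 toward position 200), so the primers never converge on a shared product.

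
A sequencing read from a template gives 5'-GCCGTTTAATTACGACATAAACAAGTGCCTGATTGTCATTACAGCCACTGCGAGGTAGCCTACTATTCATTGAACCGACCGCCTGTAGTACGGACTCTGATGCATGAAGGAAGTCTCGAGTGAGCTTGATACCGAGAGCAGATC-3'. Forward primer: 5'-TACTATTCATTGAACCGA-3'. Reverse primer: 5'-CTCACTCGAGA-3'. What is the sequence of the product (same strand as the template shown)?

5'-TACTATTCATTGAACCGACCGCCTGTAGTACGGACTCTGATGCATGAAGGAAGTCTCGAGTGAG-3'

Forward primer TACTATTCATTGAACCGA is found on the top strand at positions 61–78.
Reverse complement of the reverse primer: TCTCGAGTGAG. This occurs on the top strand at positions 114–124.
The product is the template from position 61 through 124 (64 bp).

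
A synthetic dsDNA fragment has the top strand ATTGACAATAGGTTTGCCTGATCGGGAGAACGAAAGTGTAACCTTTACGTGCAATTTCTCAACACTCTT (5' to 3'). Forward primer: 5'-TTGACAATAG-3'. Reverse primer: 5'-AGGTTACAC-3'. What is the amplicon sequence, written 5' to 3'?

5'-TTGACAATAGGTTTGCCTGATCGGGAGAACGAAAGTGTAACCT-3'

Scanning the template, TTGACAATAG occurs at positions 2–11; this primer anneals to the bottom strand there with its 3' end pointing downstream.
Reverse complement of the reverse primer: GTGTAACCT. This occurs on the top strand at positions 36–44.
The product is the template from position 2 through 44 (43 bp).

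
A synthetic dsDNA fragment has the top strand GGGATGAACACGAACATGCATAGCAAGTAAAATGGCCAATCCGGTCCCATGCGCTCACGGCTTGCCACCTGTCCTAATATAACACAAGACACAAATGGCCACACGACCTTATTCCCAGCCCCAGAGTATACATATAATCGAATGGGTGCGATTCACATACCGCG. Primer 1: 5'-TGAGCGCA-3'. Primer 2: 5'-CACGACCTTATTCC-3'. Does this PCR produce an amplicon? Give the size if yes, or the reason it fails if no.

Primer 1 (TGAGCGCA) has reverse complement TGCGCTCA, which matches the top strand at positions 50–57; primer 1 anneals to the top strand there with its 3' end pointing upstream toward position 50.
Primer 2 (CACGACCTTATTCC) matches the top strand directly at positions 102–115; it anneals to the bottom strand with its 3' end pointing downstream toward position 115.
The 3' ends diverge (primer 1 extends toward position 1, primer 2 toward position 164), so the primers never converge on a shared product.

No product — the primers' 3' ends point away from each other.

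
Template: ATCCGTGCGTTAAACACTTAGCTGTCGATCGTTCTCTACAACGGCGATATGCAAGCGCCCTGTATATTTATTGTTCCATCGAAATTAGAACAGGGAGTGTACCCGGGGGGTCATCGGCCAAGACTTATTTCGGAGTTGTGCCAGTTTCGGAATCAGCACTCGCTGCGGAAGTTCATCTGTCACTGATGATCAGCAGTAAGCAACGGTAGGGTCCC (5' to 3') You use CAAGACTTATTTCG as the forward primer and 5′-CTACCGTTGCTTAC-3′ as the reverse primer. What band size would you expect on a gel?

91 bp

Scanning the template, CAAGACTTATTTCG occurs at positions 119–132; this primer anneals to the bottom strand there with its 3' end pointing downstream.
Reverse complement of the reverse primer: GTAAGCAACGGTAG. This occurs on the top strand at positions 196–209.
The product runs from position 119 to position 209, so its length is 209 − 119 + 1 = 91 bp.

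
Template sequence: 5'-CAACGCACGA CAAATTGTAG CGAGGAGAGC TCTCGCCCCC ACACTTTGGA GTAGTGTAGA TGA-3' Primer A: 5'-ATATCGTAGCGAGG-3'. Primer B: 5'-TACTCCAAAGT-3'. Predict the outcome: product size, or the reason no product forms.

Primer A (ATATCGTAGCGAGG) does not match the top strand, and its reverse complement CCTCGCTACGATAT does not match either.
With no annealing site for primer A, no amplification occurs.

No product — primer A has no binding site in the template.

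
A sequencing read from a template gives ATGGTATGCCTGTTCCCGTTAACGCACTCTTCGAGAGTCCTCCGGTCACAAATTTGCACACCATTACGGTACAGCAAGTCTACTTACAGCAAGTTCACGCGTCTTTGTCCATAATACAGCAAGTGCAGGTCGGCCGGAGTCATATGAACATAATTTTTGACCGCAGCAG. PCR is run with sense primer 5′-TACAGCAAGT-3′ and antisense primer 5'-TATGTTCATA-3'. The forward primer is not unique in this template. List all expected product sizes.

The forward primer TACAGCAAGT matches the top strand at positions 70–79, 85–94, 115–124.
The reverse primer's reverse complement is TATGAACATA, matching at positions 143–152.
Each forward site pairs with the reverse site to give a product ending at position 152: sizes 83, 68, 38 bp.

83 bp, 68 bp, 38 bp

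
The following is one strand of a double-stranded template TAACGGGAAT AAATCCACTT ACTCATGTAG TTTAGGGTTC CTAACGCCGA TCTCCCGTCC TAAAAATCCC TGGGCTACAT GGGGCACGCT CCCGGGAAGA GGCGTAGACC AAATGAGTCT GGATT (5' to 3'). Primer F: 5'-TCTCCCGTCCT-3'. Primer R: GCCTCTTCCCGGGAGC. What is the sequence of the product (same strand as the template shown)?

5'-TCTCCCGTCCTAAAAATCCCTGGGCTACATGGGGCACGCTCCCGGGAAGAGGC-3'

Forward primer TCTCCCGTCCT is found on the top strand at positions 51–61.
Reverse complement of the reverse primer: GCTCCCGGGAAGAGGC. This occurs on the top strand at positions 88–103.
The product is the template from position 51 through 103 (53 bp).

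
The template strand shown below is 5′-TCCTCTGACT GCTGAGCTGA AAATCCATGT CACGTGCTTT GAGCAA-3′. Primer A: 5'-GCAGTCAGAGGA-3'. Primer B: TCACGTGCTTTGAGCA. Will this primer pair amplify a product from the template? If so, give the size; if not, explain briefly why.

No product — the primers' 3' ends point away from each other.

Primer A (GCAGTCAGAGGA) has reverse complement TCCTCTGACTGC, which matches the top strand at positions 1–12; primer A anneals to the top strand there with its 3' end pointing upstream toward position 1.
Primer B (TCACGTGCTTTGAGCA) matches the top strand directly at positions 30–45; it anneals to the bottom strand with its 3' end pointing downstream toward position 45.
The 3' ends diverge (primer A extends toward position 1, primer B toward position 46), so the primers never converge on a shared product.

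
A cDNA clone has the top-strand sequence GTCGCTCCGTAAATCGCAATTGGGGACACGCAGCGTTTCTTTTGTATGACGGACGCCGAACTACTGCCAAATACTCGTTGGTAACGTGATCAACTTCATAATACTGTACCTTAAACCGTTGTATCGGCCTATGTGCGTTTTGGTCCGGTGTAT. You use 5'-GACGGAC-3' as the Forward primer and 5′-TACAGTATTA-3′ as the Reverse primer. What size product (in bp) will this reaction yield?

The forward primer matches the template at positions 48–54.
Reverse complement of the reverse primer: TAATACTGTA. This occurs on the top strand at positions 99–108.
Product length = (reverse-primer end) − (forward-primer start) + 1 = 108 − 48 + 1 = 61 bp.

61 bp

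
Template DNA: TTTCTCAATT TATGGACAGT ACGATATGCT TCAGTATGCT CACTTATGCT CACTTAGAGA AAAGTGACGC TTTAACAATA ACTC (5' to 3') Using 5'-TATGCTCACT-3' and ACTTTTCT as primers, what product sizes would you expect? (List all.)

31 bp, 21 bp

The forward primer TATGCTCACT matches the top strand at positions 35–44, 45–54.
The reverse primer's reverse complement is AGAAAAGT, matching at positions 58–65.
Each forward site pairs with the reverse site to give a product ending at position 65: sizes 31, 21 bp.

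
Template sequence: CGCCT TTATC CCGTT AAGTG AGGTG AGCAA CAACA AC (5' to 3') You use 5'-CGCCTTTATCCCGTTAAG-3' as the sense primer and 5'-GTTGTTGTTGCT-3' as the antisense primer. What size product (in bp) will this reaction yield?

37 bp

Forward primer CGCCTTTATCCCGTTAAG is found on the top strand at positions 1–18.
The reverse primer's reverse complement is AGCAACAACAAC, which matches the template at positions 26–37.
Product length = (reverse-primer end) − (forward-primer start) + 1 = 37 − 1 + 1 = 37 bp.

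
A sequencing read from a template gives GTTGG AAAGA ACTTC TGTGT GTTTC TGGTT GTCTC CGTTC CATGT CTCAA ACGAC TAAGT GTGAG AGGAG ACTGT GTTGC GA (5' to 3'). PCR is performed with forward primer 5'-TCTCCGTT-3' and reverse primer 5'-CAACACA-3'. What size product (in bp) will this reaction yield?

48 bp

Scanning the template, TCTCCGTT occurs at positions 32–39; this primer anneals to the bottom strand there with its 3' end pointing downstream.
Reverse complement of the reverse primer: TGTGTTG. This occurs on the top strand at positions 73–79.
The product runs from position 32 to position 79, so its length is 79 − 32 + 1 = 48 bp.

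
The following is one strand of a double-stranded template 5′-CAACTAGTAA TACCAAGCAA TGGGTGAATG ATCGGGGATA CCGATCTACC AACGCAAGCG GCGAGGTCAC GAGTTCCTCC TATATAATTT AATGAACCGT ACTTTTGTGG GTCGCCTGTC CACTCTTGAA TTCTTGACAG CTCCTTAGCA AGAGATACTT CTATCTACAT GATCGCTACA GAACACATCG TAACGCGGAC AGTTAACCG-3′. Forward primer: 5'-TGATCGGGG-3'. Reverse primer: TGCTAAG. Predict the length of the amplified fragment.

Scanning the template, TGATCGGGG occurs at positions 29–37; this primer anneals to the bottom strand there with its 3' end pointing downstream.
Reverse complement of the reverse primer: CTTAGCA. This occurs on the top strand at positions 144–150.
Product length = (reverse-primer end) − (forward-primer start) + 1 = 150 − 29 + 1 = 122 bp.

122 bp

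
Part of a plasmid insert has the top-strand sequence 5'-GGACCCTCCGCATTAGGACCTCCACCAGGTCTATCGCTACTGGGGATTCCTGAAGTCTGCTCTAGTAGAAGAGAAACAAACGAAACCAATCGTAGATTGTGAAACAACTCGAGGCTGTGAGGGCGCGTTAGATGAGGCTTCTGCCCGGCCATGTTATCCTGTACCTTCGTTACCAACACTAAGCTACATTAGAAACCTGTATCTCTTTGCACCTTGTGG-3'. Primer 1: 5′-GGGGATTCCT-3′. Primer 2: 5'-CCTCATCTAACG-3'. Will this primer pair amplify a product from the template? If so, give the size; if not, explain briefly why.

Yes — a 96 bp product.

Primer 1 (GGGGATTCCT) matches the top strand at positions 42–51; it acts as a forward primer.
Primer 2's reverse complement is CGTTAGATGAGG, matching the top strand at positions 126–137; it acts as a reverse primer.
The 3' ends face each other across positions 42–137, giving a 96 bp product.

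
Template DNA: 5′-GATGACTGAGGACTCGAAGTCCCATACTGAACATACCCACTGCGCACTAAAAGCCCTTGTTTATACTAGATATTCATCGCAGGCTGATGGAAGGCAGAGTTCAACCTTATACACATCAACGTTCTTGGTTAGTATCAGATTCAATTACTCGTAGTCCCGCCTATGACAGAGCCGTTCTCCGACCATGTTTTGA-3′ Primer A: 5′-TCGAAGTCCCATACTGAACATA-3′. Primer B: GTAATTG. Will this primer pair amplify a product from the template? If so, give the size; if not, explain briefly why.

Yes — a 135 bp product.

Primer A (TCGAAGTCCCATACTGAACATA) matches the top strand at positions 14–35; it acts as a forward primer.
Primer B's reverse complement is CAATTAC, matching the top strand at positions 142–148; it acts as a reverse primer.
The 3' ends face each other across positions 14–148, giving a 135 bp product.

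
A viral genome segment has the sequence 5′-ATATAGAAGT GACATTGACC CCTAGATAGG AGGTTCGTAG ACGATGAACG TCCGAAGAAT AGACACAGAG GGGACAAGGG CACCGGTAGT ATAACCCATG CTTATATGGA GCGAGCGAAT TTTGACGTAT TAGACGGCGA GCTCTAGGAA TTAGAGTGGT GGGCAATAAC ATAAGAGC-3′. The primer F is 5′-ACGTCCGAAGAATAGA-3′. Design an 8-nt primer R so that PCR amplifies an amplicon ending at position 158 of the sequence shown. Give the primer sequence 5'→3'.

5'-CACTCTAA-3'

The forward primer binds at positions 48–63; the product's 3' end on the top strand is position 158.
The reverse primer anneals to the top strand over positions 151–158, i.e. to TTAGAGTG.
Its sequence written 5'→3' is the reverse complement: CACTCTAA.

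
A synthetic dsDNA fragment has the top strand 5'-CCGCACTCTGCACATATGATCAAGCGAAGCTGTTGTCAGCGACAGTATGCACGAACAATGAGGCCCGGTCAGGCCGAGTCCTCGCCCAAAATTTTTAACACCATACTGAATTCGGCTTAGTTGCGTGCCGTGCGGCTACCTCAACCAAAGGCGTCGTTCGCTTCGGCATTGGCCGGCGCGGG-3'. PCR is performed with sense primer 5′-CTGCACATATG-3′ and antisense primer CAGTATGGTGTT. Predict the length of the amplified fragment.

Forward primer CTGCACATATG is found on the top strand at positions 8–18.
Reverse complement of the reverse primer: AACACCATACTG. This occurs on the top strand at positions 97–108.
Amplicon spans positions 8–108: 101 bp.

101 bp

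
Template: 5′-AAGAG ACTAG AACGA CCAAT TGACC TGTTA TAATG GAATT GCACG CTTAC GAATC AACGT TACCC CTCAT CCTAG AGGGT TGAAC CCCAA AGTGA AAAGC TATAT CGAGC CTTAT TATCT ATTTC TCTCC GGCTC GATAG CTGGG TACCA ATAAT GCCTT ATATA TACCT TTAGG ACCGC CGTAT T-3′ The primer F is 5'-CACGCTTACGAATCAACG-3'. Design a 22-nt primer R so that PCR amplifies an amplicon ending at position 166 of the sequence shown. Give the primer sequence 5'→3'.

5'-ATATATAAGGCATTATTGGTAC-3'

The forward primer binds at positions 42–59; the product's 3' end on the top strand is position 166.
The reverse primer anneals to the top strand over positions 145–166, i.e. to GTACCAATAATGCCTTATATAT.
Its sequence written 5'→3' is the reverse complement: ATATATAAGGCATTATTGGTAC.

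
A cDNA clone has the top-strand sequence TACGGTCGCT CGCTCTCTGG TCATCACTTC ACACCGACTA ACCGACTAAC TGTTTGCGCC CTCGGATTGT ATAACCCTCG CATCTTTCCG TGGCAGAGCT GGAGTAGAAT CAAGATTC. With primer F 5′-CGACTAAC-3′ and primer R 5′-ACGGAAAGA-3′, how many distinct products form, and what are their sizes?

Two products: 57 bp, 49 bp

The forward primer CGACTAAC matches the top strand at positions 35–42, 43–50.
The reverse primer's reverse complement is TCTTTCCGT, matching at positions 83–91.
Each forward site pairs with the reverse site to give a product ending at position 91: sizes 57, 49 bp.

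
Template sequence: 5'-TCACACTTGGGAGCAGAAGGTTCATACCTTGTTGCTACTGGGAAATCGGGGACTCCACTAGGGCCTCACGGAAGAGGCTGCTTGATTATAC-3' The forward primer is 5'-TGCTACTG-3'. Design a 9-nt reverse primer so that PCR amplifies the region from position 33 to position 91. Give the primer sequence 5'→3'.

5'-GTATAATCA-3'

The product's 3' end on the top strand is position 91.
The reverse primer anneals to the top strand over positions 83–91, i.e. to TGATTATAC.
Its sequence written 5'→3' is the reverse complement: GTATAATCA.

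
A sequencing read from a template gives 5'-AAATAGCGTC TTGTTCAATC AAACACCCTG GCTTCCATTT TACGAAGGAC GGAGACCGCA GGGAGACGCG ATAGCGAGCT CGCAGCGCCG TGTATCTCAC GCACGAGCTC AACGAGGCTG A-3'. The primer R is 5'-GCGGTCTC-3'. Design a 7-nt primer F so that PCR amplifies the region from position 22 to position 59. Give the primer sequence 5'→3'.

The reverse primer's reverse complement GAGACCGC matches the template at positions 52–59; the product starts at position 22.
The forward primer is identical to the top strand over positions 22–28: AACACCC.

5'-AACACCC-3'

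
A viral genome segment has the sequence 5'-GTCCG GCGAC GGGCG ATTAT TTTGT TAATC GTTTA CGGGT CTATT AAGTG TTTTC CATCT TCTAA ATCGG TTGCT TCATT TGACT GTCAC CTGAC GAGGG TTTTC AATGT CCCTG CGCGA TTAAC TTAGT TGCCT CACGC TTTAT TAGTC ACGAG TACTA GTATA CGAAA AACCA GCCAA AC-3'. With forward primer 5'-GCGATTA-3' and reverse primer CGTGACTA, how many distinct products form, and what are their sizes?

The forward primer GCGATTA matches the top strand at positions 13–19, 117–123.
The reverse primer's reverse complement is TAGTCACG, matching at positions 146–153.
Each forward site pairs with the reverse site to give a product ending at position 153: sizes 141, 37 bp.

Two products: 141 bp, 37 bp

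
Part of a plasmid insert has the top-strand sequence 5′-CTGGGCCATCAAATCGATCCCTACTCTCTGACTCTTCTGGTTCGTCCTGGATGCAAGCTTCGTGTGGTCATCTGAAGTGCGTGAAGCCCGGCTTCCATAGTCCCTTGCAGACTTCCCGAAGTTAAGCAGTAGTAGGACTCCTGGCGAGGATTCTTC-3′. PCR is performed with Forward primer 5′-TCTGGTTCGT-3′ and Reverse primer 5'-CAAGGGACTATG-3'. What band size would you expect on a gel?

The forward primer matches the template at positions 36–45.
The reverse primer's reverse complement is CATAGTCCCTTG, which matches the template at positions 96–107.
Product length = (reverse-primer end) − (forward-primer start) + 1 = 107 − 36 + 1 = 72 bp.

72 bp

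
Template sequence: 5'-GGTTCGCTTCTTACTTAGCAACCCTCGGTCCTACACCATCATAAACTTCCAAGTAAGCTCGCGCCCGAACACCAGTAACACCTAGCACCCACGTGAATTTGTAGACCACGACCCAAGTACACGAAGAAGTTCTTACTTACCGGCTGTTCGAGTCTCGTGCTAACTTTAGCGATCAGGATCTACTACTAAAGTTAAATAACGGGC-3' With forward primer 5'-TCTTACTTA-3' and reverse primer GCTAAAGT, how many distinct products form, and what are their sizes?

The forward primer TCTTACTTA matches the top strand at positions 9–17, 131–139.
The reverse primer's reverse complement is ACTTTAGC, matching at positions 163–170.
Each forward site pairs with the reverse site to give a product ending at position 170: sizes 162, 40 bp.

Two products: 162 bp, 40 bp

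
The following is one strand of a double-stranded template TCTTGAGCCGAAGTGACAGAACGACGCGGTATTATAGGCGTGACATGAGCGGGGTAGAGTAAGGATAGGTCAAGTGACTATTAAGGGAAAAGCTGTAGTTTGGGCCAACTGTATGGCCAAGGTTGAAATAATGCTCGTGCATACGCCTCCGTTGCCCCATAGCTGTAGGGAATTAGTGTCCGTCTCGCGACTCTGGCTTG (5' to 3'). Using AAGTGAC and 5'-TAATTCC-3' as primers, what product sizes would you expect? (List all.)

The forward primer AAGTGAC matches the top strand at positions 11–17, 72–78.
The reverse primer's reverse complement is GGAATTA, matching at positions 169–175.
Each forward site pairs with the reverse site to give a product ending at position 175: sizes 165, 104 bp.

165 bp, 104 bp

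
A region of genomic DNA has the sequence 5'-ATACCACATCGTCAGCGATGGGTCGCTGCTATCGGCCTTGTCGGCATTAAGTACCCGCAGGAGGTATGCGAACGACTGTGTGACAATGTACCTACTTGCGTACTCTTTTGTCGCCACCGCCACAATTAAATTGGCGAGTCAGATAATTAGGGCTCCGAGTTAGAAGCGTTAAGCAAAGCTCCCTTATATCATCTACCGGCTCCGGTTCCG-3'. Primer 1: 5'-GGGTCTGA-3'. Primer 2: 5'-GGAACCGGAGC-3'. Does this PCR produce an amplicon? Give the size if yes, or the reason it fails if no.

Primer 1 (GGGTCTGA) does not match the top strand, and its reverse complement TCAGACCC does not match either.
With no annealing site for primer 1, no amplification occurs.

No product — primer 1 has no binding site in the template.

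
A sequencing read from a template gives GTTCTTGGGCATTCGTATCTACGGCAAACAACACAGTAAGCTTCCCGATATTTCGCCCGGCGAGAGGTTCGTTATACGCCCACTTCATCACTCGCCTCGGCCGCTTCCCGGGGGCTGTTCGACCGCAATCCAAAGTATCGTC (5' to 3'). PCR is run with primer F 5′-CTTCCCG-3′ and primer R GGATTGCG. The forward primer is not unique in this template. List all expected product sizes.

91 bp, 28 bp

The forward primer CTTCCCG matches the top strand at positions 41–47, 104–110.
The reverse primer's reverse complement is CGCAATCC, matching at positions 124–131.
Each forward site pairs with the reverse site to give a product ending at position 131: sizes 91, 28 bp.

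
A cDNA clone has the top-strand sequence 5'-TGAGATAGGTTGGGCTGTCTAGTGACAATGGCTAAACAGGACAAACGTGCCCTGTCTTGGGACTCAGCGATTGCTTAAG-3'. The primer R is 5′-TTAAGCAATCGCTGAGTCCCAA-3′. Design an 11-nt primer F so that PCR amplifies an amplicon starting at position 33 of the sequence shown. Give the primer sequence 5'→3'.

The reverse primer's reverse complement TTGGGACTCAGCGATTGCTTAA matches the template at positions 57–78; the product starts at position 33.
The forward primer is identical to the top strand over positions 33–43: TAAACAGGACA.

5'-TAAACAGGACA-3'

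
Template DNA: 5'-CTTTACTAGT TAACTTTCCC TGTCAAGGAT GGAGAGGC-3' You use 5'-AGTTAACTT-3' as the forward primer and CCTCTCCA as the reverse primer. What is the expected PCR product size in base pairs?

30 bp

Scanning the template, AGTTAACTT occurs at positions 8–16; this primer anneals to the bottom strand there with its 3' end pointing downstream.
Taking the reverse complement of CCTCTCCA gives TGGAGAGG, found at positions 30–37 on the template; the primer anneals here to the top strand with its 3' end pointing upstream.
Amplicon spans positions 8–37: 30 bp.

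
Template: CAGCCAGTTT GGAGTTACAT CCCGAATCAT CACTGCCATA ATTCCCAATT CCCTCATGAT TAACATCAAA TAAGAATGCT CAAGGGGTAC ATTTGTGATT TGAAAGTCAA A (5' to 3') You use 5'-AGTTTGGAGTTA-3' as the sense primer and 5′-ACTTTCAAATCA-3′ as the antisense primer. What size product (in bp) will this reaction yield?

102 bp

Forward primer AGTTTGGAGTTA is found on the top strand at positions 6–17.
Taking the reverse complement of ACTTTCAAATCA gives TGATTTGAAAGT, found at positions 96–107 on the template; the primer anneals here to the top strand with its 3' end pointing upstream.
Amplicon spans positions 6–107: 102 bp.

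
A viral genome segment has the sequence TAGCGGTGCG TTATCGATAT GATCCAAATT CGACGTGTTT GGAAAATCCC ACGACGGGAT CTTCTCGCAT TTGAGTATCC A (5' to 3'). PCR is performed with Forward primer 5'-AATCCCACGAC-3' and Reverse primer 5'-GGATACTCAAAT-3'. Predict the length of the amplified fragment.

Forward primer AATCCCACGAC is found on the top strand at positions 45–55.
Taking the reverse complement of GGATACTCAAAT gives ATTTGAGTATCC, found at positions 69–80 on the template; the primer anneals here to the top strand with its 3' end pointing upstream.
The product runs from position 45 to position 80, so its length is 80 − 45 + 1 = 36 bp.

36 bp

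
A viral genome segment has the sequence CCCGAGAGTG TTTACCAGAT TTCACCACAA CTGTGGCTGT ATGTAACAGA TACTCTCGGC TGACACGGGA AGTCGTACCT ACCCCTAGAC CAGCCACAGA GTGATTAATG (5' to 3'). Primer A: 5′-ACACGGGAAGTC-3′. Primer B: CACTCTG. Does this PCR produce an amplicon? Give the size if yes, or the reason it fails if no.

Primer A (ACACGGGAAGTC) matches the top strand at positions 63–74; it acts as a forward primer.
Primer B's reverse complement is CAGAGTG, matching the top strand at positions 97–103; it acts as a reverse primer.
The 3' ends face each other across positions 63–103, giving a 41 bp product.

Yes — a 41 bp product.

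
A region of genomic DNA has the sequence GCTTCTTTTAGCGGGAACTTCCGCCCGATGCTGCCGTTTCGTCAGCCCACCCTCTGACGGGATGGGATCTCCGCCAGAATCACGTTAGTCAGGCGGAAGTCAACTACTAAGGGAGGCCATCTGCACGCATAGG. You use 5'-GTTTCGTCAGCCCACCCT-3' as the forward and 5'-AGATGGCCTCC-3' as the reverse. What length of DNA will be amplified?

87 bp

Scanning the template, GTTTCGTCAGCCCACCCT occurs at positions 36–53; this primer anneals to the bottom strand there with its 3' end pointing downstream.
Taking the reverse complement of AGATGGCCTCC gives GGAGGCCATCT, found at positions 112–122 on the template; the primer anneals here to the top strand with its 3' end pointing upstream.
Amplicon spans positions 36–122: 87 bp.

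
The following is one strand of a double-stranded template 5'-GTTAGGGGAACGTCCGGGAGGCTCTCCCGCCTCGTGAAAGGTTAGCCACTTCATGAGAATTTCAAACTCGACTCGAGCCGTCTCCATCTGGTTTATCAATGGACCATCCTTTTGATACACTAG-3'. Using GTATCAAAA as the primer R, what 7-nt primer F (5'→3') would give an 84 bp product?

5'-TGAAAGG-3'

The reverse primer's reverse complement TTTTGATAC matches the template at positions 110–118, so the product ends at position 118.
An 84 bp product then starts at position 118 − 84 + 1 = 35.
The forward primer is identical to the top strand there: TGAAAGG.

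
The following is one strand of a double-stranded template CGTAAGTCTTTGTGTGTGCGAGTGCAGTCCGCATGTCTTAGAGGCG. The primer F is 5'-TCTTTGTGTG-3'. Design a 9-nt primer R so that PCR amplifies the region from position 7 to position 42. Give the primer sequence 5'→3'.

The product's 3' end on the top strand is position 42.
The reverse primer anneals to the top strand over positions 34–42, i.e. to TGTCTTAGA.
Its sequence written 5'→3' is the reverse complement: TCTAAGACA.

5'-TCTAAGACA-3'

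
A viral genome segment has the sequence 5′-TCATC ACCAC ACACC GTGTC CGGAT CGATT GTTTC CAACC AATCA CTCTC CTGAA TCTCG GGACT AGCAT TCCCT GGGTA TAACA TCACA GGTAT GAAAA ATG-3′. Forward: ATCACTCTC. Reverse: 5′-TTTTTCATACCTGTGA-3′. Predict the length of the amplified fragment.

60 bp

The forward primer matches the template at positions 42–50.
The reverse primer's reverse complement is TCACAGGTATGAAAAA, which matches the template at positions 86–101.
Product length = (reverse-primer end) − (forward-primer start) + 1 = 101 − 42 + 1 = 60 bp.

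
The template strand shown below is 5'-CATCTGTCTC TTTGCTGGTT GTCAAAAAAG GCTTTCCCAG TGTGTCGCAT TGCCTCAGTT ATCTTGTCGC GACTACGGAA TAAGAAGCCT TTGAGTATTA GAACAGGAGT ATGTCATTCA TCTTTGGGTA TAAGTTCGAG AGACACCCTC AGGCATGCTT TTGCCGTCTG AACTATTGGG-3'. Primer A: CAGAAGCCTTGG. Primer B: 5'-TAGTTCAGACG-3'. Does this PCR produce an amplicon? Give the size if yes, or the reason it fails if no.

No product — primer A has no binding site in the template.

Primer A (CAGAAGCCTTGG) does not match the top strand, and its reverse complement CCAAGGCTTCTG does not match either.
With no annealing site for primer A, no amplification occurs.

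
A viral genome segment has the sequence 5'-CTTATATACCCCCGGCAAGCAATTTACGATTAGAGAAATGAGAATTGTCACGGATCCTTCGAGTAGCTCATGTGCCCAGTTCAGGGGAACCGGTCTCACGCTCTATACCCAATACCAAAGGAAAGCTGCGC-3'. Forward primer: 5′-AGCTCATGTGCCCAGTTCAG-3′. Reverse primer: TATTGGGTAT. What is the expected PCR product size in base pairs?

50 bp

Scanning the template, AGCTCATGTGCCCAGTTCAG occurs at positions 65–84; this primer anneals to the bottom strand there with its 3' end pointing downstream.
Taking the reverse complement of TATTGGGTAT gives ATACCCAATA, found at positions 105–114 on the template; the primer anneals here to the top strand with its 3' end pointing upstream.
The product runs from position 65 to position 114, so its length is 114 − 65 + 1 = 50 bp.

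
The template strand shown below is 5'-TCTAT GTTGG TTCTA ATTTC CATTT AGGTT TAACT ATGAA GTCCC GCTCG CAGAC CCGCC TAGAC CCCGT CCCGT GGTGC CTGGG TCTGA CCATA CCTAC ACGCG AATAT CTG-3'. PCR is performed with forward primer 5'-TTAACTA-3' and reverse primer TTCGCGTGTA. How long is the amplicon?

78 bp

Scanning the template, TTAACTA occurs at positions 30–36; this primer anneals to the bottom strand there with its 3' end pointing downstream.
The reverse primer's reverse complement is TACACGCGAA, which matches the template at positions 98–107.
The product runs from position 30 to position 107, so its length is 107 − 30 + 1 = 78 bp.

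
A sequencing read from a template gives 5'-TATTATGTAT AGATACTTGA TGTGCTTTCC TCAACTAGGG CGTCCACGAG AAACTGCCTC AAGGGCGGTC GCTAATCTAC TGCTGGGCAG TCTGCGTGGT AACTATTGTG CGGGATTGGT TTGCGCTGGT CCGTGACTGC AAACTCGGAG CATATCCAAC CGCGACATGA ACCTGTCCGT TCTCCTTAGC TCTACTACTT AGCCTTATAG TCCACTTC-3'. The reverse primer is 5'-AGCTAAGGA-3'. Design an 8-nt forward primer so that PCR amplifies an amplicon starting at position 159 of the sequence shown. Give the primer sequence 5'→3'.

5'-ACCGCGAC-3'

The reverse primer's reverse complement TCCTTAGCT matches the template at positions 183–191; the product starts at position 159.
The forward primer is identical to the top strand over positions 159–166: ACCGCGAC.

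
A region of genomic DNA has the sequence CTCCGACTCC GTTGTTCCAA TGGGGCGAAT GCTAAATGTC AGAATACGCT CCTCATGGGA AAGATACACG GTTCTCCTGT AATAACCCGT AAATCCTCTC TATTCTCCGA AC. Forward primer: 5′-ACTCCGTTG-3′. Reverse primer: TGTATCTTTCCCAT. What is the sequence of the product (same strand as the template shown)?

Scanning the template, ACTCCGTTG occurs at positions 6–14; this primer anneals to the bottom strand there with its 3' end pointing downstream.
Reverse complement of the reverse primer: ATGGGAAAGATACA. This occurs on the top strand at positions 55–68.
The product is the template from position 6 through 68 (63 bp).

5'-ACTCCGTTGTTCCAATGGGGCGAATGCTAAATGTCAGAATACGCTCCTCATGGGAAAGATACA-3'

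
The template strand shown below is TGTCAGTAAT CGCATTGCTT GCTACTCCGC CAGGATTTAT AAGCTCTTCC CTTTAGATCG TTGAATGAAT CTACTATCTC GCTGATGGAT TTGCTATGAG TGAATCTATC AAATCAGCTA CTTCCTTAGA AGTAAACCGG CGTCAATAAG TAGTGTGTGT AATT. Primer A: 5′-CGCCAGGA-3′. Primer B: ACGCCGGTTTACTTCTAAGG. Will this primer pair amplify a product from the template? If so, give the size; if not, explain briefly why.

Yes — a 116 bp product.

Primer A (CGCCAGGA) matches the top strand at positions 28–35; it acts as a forward primer.
Primer B's reverse complement is CCTTAGAAGTAAACCGGCGT, matching the top strand at positions 124–143; it acts as a reverse primer.
The 3' ends face each other across positions 28–143, giving a 116 bp product.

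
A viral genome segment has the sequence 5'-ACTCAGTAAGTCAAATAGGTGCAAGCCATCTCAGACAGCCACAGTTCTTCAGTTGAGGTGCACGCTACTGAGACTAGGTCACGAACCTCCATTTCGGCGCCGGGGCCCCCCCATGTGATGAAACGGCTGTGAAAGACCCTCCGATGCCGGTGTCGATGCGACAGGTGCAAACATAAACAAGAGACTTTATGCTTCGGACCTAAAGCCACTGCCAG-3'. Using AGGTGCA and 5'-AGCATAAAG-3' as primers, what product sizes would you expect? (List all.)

177 bp, 138 bp, 31 bp

The forward primer AGGTGCA matches the top strand at positions 17–23, 56–62, 163–169.
The reverse primer's reverse complement is CTTTATGCT, matching at positions 185–193.
Each forward site pairs with the reverse site to give a product ending at position 193: sizes 177, 138, 31 bp.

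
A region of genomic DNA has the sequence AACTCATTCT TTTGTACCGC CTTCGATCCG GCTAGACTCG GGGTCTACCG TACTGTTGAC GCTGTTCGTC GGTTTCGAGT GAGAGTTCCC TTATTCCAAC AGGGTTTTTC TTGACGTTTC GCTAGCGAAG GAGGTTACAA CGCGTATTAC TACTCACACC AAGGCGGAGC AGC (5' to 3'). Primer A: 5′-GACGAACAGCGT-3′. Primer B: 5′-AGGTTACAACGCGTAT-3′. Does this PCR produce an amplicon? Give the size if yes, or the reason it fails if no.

Primer A (GACGAACAGCGT) has reverse complement ACGCTGTTCGTC, which matches the top strand at positions 59–70; primer A anneals to the top strand there with its 3' end pointing upstream toward position 59.
Primer B (AGGTTACAACGCGTAT) matches the top strand directly at positions 132–147; it anneals to the bottom strand with its 3' end pointing downstream toward position 147.
The 3' ends diverge (primer A extends toward position 1, primer B toward position 173), so the primers never converge on a shared product.

No product — the primers' 3' ends point away from each other.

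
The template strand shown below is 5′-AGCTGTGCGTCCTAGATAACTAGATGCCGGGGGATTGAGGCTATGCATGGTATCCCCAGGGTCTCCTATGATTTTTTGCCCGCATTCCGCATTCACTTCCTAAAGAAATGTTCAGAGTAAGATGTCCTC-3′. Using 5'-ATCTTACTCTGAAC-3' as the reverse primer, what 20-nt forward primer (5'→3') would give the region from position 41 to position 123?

5'-CTATGCATGGTATCCCCAGG-3'

The reverse primer's reverse complement GTTCAGAGTAAGAT matches the template at positions 110–123; the product starts at position 41.
The forward primer is identical to the top strand over positions 41–60: CTATGCATGGTATCCCCAGG.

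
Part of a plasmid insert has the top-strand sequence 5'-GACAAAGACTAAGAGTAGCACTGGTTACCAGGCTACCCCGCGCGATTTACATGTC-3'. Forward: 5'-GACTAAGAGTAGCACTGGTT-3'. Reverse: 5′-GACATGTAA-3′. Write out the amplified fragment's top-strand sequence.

The forward primer matches the template at positions 7–26.
Taking the reverse complement of GACATGTAA gives TTACATGTC, found at positions 47–55 on the template; the primer anneals here to the top strand with its 3' end pointing upstream.
The product is the template from position 7 through 55 (49 bp).

5'-GACTAAGAGTAGCACTGGTTACCAGGCTACCCCGCGCGATTTACATGTC-3'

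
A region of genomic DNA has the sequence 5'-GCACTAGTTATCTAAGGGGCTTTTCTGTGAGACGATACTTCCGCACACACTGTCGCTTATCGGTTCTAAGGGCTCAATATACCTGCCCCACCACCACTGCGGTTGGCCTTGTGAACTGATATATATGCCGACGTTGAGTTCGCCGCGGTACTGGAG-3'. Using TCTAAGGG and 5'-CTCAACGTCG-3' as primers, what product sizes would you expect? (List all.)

The forward primer TCTAAGGG matches the top strand at positions 11–18, 65–72.
The reverse primer's reverse complement is CGACGTTGAG, matching at positions 129–138.
Each forward site pairs with the reverse site to give a product ending at position 138: sizes 128, 74 bp.

128 bp, 74 bp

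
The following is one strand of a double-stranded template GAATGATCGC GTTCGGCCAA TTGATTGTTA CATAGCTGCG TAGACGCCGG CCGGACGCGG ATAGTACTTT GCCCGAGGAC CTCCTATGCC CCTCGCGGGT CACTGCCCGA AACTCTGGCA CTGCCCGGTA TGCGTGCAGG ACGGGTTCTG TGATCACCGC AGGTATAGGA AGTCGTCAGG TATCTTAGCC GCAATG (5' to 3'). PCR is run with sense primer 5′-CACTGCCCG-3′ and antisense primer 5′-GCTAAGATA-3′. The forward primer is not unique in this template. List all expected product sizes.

The forward primer CACTGCCCG matches the top strand at positions 101–109, 119–127.
The reverse primer's reverse complement is TATCTTAGC, matching at positions 181–189.
Each forward site pairs with the reverse site to give a product ending at position 189: sizes 89, 71 bp.

89 bp, 71 bp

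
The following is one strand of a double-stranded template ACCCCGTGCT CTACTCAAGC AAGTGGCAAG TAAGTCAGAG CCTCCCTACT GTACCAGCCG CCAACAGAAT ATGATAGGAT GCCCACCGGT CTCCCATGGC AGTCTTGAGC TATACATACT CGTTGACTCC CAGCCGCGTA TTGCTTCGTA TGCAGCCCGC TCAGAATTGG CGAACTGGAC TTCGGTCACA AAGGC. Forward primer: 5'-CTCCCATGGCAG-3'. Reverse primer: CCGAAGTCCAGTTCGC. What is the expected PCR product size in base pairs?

95 bp

Scanning the template, CTCCCATGGCAG occurs at positions 91–102; this primer anneals to the bottom strand there with its 3' end pointing downstream.
Reverse complement of the reverse primer: GCGAACTGGACTTCGG. This occurs on the top strand at positions 170–185.
The product runs from position 91 to position 185, so its length is 185 − 91 + 1 = 95 bp.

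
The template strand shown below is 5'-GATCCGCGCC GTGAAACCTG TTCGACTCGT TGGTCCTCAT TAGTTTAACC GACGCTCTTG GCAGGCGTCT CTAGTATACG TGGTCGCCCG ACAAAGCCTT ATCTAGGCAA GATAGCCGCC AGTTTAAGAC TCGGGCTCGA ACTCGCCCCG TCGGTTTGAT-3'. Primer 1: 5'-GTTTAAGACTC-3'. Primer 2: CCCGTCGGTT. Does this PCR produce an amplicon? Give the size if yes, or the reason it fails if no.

Primer 1 (GTTTAAGACTC) matches the top strand at positions 122–132 (3' end points downstream).
Primer 2 (CCCGTCGGTT) also matches the top strand directly, at positions 147–156 — its reverse complement AACCGACGGG is not present.
Both primers anneal to the bottom strand with 3' ends pointing the same way, so neither can prime synthesis back toward the other.

No product — both primers anneal to the same strand and extend in the same direction.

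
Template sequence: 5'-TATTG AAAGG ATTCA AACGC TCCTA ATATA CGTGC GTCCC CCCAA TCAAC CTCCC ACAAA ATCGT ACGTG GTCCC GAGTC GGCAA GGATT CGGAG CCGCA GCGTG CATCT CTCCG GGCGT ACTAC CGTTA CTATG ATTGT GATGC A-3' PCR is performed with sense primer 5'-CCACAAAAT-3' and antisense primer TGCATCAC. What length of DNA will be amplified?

Scanning the template, CCACAAAAT occurs at positions 54–62; this primer anneals to the bottom strand there with its 3' end pointing downstream.
Reverse complement of the reverse primer: GTGATGCA. This occurs on the top strand at positions 139–146.
Product length = (reverse-primer end) − (forward-primer start) + 1 = 146 − 54 + 1 = 93 bp.

93 bp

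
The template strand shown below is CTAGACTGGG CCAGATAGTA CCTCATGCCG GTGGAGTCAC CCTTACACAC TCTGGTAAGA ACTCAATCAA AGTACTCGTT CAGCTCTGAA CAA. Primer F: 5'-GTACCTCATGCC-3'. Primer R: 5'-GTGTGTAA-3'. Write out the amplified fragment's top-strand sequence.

5'-GTACCTCATGCCGGTGGAGTCACCCTTACACAC-3'

Forward primer GTACCTCATGCC is found on the top strand at positions 18–29.
Taking the reverse complement of GTGTGTAA gives TTACACAC, found at positions 43–50 on the template; the primer anneals here to the top strand with its 3' end pointing upstream.
The product is the template from position 18 through 50 (33 bp).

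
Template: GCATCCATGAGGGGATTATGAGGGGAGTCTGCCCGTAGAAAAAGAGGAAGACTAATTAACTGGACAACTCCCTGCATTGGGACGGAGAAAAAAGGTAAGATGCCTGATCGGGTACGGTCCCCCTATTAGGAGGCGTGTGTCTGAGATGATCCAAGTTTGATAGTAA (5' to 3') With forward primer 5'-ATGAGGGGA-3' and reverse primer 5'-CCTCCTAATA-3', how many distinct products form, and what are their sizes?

The forward primer ATGAGGGGA matches the top strand at positions 7–15, 18–26.
The reverse primer's reverse complement is TATTAGGAGG, matching at positions 124–133.
Each forward site pairs with the reverse site to give a product ending at position 133: sizes 127, 116 bp.

Two products: 127 bp, 116 bp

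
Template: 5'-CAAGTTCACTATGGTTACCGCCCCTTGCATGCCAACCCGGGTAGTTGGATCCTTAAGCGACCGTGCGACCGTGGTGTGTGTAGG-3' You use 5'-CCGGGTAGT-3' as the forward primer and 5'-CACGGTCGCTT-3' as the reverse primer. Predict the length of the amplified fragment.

29 bp

Scanning the template, CCGGGTAGT occurs at positions 37–45; this primer anneals to the bottom strand there with its 3' end pointing downstream.
Reverse complement of the reverse primer: AAGCGACCGTG. This occurs on the top strand at positions 55–65.
Product length = (reverse-primer end) − (forward-primer start) + 1 = 65 − 37 + 1 = 29 bp.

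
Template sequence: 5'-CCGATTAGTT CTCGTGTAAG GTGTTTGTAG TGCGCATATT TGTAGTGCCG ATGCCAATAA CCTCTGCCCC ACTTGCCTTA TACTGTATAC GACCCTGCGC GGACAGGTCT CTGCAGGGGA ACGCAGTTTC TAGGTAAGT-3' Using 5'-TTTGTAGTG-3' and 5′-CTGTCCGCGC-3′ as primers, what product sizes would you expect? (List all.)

83 bp, 68 bp

The forward primer TTTGTAGTG matches the top strand at positions 24–32, 39–47.
The reverse primer's reverse complement is GCGCGGACAG, matching at positions 97–106.
Each forward site pairs with the reverse site to give a product ending at position 106: sizes 83, 68 bp.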